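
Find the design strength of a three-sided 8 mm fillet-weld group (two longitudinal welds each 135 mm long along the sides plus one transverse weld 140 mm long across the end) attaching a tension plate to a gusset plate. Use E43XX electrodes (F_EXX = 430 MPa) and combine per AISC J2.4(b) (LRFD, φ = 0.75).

φR_n ≈ 481 kN

t_e = 0.707 × 8 = 5.656 mm.
R_nwl = 0.6 × 430 × 5.656 × 270 × 10⁻³ = 394 kN (longitudinal, 2 welds).
R_nwt = 0.6 × 430 × 5.656 × 140 × 10⁻³ = 204.3 kN (transverse, base value).
(i) R_nwl + R_nwt = 598.3 kN; (ii) 0.85 R_nwl + 1.5 R_nwt = 641.3 kN.
R_n = max = 641.3 kN [governs: (ii)]; φR_n = 481 kN.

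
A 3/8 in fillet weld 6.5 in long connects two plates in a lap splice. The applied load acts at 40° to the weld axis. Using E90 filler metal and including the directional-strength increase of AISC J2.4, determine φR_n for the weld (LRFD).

φR_n ≈ 87.8 kips

E90XX → F_EXX = 90 ksi.
t_e = 0.707 × 0.375 = 0.2651 in; A_we = 0.2651 × 6.5 = 1.723 in².
Directional factor: 1.0 + 0.5 sin^1.5(40°) = 1.258.
F_nw = 0.6 × 90 × 1.258 = 67.91 ksi.
φR_n = 0.75 × 67.91 × 1.723 = 87.78 kips.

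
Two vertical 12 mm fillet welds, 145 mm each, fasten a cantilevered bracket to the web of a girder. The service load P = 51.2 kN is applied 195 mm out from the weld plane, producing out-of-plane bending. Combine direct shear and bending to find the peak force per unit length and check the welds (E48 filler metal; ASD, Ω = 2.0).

f_max ≈ 1440 N/mm; NOT adequate

E48XX → F_EXX = 480 MPa.
L_w = 2 × 145 = 290 mm; section modulus (unit throat) S = 2 × L²/6 = 7008 mm².
Direct shear f_v = P/L_w = 51.2×10³/290 = 176.6 N/mm.
Moment M = P × e = 51.2×10³ × 195 = 9984000 N·mm; bending f_b = M/S = 1425 N/mm.
f_max = √(f_v² + f_b²) = √(176.6² + 1425²) = 1435 N/mm.
r_n/Ω = (1/2.0) × 0.6 × 480 × (0.707 × 12) = 1222 N/mm → NOT adequate.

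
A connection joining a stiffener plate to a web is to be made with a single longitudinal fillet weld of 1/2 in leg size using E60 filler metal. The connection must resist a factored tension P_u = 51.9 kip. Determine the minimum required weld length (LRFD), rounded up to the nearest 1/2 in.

E60XX → F_EXX = 60 ksi.
Throat t_e = 0.707 × 0.5 = 0.3535 in.
φr_n = 0.75 × 0.6 × 60 × 0.3535 = 9.544 kip/in.
L_req = P_u / φr_n = 51.9 / 9.544 = 5.438 in total.
Round up → use L = 5.5 in.

L = 5.5 in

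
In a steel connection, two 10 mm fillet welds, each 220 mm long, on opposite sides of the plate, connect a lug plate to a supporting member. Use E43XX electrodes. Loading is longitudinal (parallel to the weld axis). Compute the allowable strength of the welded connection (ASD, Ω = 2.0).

R_n/Ω ≈ 401 kN

E43XX → F_EXX = 430 MPa.
Effective throat t_e = 0.707 × 10 = 7.07 mm.
Total length L = 440 mm; A_we = 7.07 × 440 = 3111 mm².
F_nw = 0.6 F_EXX = 0.6 × 430 = 258 MPa.
R_n = 258 × 3111 × 10⁻³ = 802.6 kN; R_n/Ω = 802.6/2.0 = 401.3 kN.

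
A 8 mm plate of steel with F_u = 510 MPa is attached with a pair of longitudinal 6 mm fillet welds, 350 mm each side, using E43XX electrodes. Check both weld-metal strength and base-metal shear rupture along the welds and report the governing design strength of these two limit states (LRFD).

φR_n ≈ 575 kN (weld metal governs)

E43XX → F_EXX = 430 MPa.
t_e = 0.707 × 6 = 4.242 mm; L = 700 mm.
Weld metal: φR_n = 0.75 × 0.6 × 430 × 4.242 × 700 × 10⁻³ = 574.6 kN.
Base metal (shear rupture): φR_n = 0.75 × 0.6 × 510 × 8 × 700 × 10⁻³ = 1285 kN.
Governing: weld metal.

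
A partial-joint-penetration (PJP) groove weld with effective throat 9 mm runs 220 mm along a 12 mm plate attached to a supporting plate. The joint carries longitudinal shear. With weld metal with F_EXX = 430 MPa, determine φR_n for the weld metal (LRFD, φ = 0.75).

Effective throat (given) t_e = 9 mm.
A_we = 9 × 220 = 1980 mm².
F_nw = 0.6 F_EXX = 258 MPa.
φR_n = 0.75 × 258 × 1980 × 10⁻³ = 383.1 kN.

φR_n ≈ 383 kN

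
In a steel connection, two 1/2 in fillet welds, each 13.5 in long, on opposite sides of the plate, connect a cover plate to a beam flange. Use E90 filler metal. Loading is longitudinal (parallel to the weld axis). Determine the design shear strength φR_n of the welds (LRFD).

E90XX → F_EXX = 90 ksi.
Effective throat t_e = 0.707 × 0.5 = 0.3535 in.
Total length L = 27 in; A_we = 0.3535 × 27 = 9.544 in².
F_nw = 0.6 F_EXX = 0.6 × 90 = 54 ksi.
φR_n = 0.75 × 54 × 9.544 = 386.6 kips.

φR_n ≈ 387 kips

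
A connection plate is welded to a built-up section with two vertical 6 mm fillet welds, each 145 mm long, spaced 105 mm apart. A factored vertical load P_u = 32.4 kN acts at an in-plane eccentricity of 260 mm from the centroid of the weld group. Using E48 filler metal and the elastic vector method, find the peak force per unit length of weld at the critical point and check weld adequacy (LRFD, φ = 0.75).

E48XX → F_EXX = 480 MPa.
Total weld length L_w = 290 mm. Treat welds as unit-width lines.
Polar moment about centroid: J = 2[d³/12 + d(b/2)²] = 2[145³/12 + 145×52.5²] = 1307000 mm³.
Direct shear f_v = P/L_w = 32.4×10³ / 290 = 111.7 N/mm (vertical).
Torsion M = P·e = 32.4×10³ × 260 = 8424000 N·mm.
Critical point at (x, y) = (52.5, 72.5) from centroid. f_tx = M·y/J = 467.1 N/mm; f_ty = M·x/J = 338.3 N/mm.
Resultant f_max = √[f_tx² + (f_v + f_ty)²] = √[467.1² + (111.7 + 338.3)²] = 648.6 N/mm.
Capacity per unit length: φr_n = 0.75 × 0.6 × 480 × (0.707 × 6) = 916.3 N/mm.
648.6 ≤ 916.3 → adequate.

f_max ≈ 649 N/mm; adequate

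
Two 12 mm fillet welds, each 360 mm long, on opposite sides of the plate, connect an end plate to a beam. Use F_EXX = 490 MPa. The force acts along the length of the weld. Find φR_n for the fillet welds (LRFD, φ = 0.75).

Effective throat t_e = 0.707 × 12 = 8.484 mm.
Total length L = 720 mm; A_we = 8.484 × 720 = 6108 mm².
F_nw = 0.6 F_EXX = 0.6 × 490 = 294 MPa.
φR_n = 0.75 × 294 × 6108 × 10⁻³ = 1347 kN.

φR_n ≈ 1350 kN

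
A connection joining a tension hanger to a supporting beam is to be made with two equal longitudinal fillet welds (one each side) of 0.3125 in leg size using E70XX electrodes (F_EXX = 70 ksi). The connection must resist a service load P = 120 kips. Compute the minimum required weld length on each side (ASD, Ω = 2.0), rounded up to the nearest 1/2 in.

Throat t_e = 0.707 × 0.3125 = 0.2209 in.
r_n/Ω = (0.6 × 70 × 0.2209) / 2.0 = 4.64 kip/in.
L_req = P / (r_n/Ω) = 120 / 4.64 = 25.86 in total.
Per side: 25.86 / 2 = 12.93 in.
Round up → use L = 13 in on each side.

L = 13 in on each side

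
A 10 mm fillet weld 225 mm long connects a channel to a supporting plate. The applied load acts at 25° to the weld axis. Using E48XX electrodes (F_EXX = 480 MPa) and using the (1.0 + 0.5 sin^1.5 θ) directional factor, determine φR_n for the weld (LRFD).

φR_n ≈ 391 kN

t_e = 0.707 × 10 = 7.07 mm; A_we = 7.07 × 225 = 1591 mm².
Directional factor: 1.0 + 0.5 sin^1.5(25°) = 1.137.
F_nw = 0.6 × 480 × 1.137 = 327.6 MPa.
φR_n = 0.75 × 327.6 × 1591 × 10⁻³ = 390.8 kN.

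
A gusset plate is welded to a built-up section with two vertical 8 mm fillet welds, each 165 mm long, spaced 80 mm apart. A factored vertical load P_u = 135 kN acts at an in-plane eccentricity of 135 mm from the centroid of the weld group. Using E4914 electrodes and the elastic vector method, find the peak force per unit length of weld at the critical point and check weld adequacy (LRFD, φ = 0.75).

f_max ≈ 1530 N/mm; NOT adequate

E49XX → F_EXX = 490 MPa.
Total weld length L_w = 330 mm. Treat welds as unit-width lines.
Polar moment about centroid: J = 2[d³/12 + d(b/2)²] = 2[165³/12 + 165×40²] = 1277000 mm³.
Direct shear f_v = P/L_w = 135×10³ / 330 = 409.1 N/mm (vertical).
Torsion M = P·e = 135×10³ × 135 = 18225000 N·mm.
Critical point at (x, y) = (40, 82.5) from centroid. f_tx = M·y/J = 1178 N/mm; f_ty = M·x/J = 571 N/mm.
Resultant f_max = √[f_tx² + (f_v + f_ty)²] = √[1178² + (409.1 + 571)²] = 1532 N/mm.
Capacity per unit length: φr_n = 0.75 × 0.6 × 490 × (0.707 × 8) = 1247 N/mm.
1532 > 1247 → NOT adequate.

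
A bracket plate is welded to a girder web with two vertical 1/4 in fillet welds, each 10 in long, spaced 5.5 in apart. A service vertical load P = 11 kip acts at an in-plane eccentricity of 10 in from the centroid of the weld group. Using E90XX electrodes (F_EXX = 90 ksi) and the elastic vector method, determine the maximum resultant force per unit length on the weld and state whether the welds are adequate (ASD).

Total weld length L_w = 20 in. Treat welds as unit-width lines.
Polar moment about centroid: J = 2[d³/12 + d(b/2)²] = 2[10³/12 + 10×2.75²] = 317.9 in³.
Direct shear f_v = P/L_w = 11 / 20 = 0.55 kip/in (vertical).
Torsion M = P·e = 11 × 10 = 110 kip·in.
Critical point at (x, y) = (2.75, 5) from centroid. f_tx = M·y/J = 1.73 kip/in; f_ty = M·x/J = 0.9515 kip/in.
Resultant f_max = √[f_tx² + (f_v + f_ty)²] = √[1.73² + (0.55 + 0.9515)²] = 2.291 kip/in.
Capacity per unit length: r_n/Ω = (1/2.0) × 0.6 × 90 × (0.707 × 0.25) = 4.772 kip/in.
2.291 ≤ 4.772 → adequate.

f_max ≈ 2.29 kip/in; adequate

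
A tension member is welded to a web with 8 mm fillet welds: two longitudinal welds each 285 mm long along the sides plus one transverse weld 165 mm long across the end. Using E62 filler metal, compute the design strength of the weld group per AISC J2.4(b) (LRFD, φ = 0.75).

φR_n ≈ 1160 kN

E62XX → F_EXX = 620 MPa.
t_e = 0.707 × 8 = 5.656 mm.
R_nwl = 0.6 × 620 × 5.656 × 570 × 10⁻³ = 1199 kN (longitudinal, 2 welds).
R_nwt = 0.6 × 620 × 5.656 × 165 × 10⁻³ = 347.2 kN (transverse, base value).
(i) R_nwl + R_nwt = 1546 kN; (ii) 0.85 R_nwl + 1.5 R_nwt = 1540 kN.
R_n = max = 1546 kN [governs: (i)]; φR_n = 1160 kN.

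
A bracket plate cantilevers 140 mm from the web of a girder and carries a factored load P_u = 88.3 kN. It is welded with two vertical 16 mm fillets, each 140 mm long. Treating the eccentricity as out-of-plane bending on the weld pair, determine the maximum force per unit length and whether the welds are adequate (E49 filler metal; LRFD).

f_max ≈ 1920 N/mm; adequate

E49XX → F_EXX = 490 MPa.
L_w = 2 × 140 = 280 mm; section modulus (unit throat) S = 2 × L²/6 = 6533 mm².
Direct shear f_v = P/L_w = 88.3×10³/280 = 315.4 N/mm.
Moment M = P × e = 88.3×10³ × 140 = 12362000 N·mm; bending f_b = M/S = 1892 N/mm.
f_max = √(f_v² + f_b²) = √(315.4² + 1892²) = 1918 N/mm.
φr_n = 0.75 × 0.6 × 490 × (0.707 × 16) = 2494 N/mm → adequate.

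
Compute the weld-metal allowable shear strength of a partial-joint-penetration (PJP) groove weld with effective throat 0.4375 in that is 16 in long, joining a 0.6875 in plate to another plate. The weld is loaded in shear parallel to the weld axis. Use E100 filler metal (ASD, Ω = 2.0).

R_n/Ω ≈ 210 kip

E100XX → F_EXX = 100 ksi.
Effective throat (given) t_e = 0.4375 in.
A_we = 0.4375 × 16 = 7 in².
F_nw = 0.6 F_EXX = 60 ksi.
R_n/Ω = (60 × 7) / 2.0 = 210 kip.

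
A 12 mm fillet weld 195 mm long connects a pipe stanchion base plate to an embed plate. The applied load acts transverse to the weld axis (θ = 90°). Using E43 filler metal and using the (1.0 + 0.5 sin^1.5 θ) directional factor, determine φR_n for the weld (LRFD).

φR_n ≈ 480 kN

E43XX → F_EXX = 430 MPa.
t_e = 0.707 × 12 = 8.484 mm; A_we = 8.484 × 195 = 1654 mm².
Directional factor: 1.0 + 0.5 sin^1.5(90°) = 1.5.
F_nw = 0.6 × 430 × 1.5 = 387 MPa.
φR_n = 0.75 × 387 × 1654 × 10⁻³ = 480.2 kN.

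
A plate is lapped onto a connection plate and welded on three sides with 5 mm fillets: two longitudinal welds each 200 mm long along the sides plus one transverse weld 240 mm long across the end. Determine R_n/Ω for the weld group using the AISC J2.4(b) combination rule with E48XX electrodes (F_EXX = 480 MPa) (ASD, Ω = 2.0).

t_e = 0.707 × 5 = 3.535 mm.
R_nwl = 0.6 × 480 × 3.535 × 400 × 10⁻³ = 407.2 kN (longitudinal, 2 welds).
R_nwt = 0.6 × 480 × 3.535 × 240 × 10⁻³ = 244.3 kN (transverse, base value).
(i) R_nwl + R_nwt = 651.6 kN; (ii) 0.85 R_nwl + 1.5 R_nwt = 712.7 kN.
R_n = max = 712.7 kN [governs: (ii)]; R_n/Ω = 356.3 kN.

R_n/Ω ≈ 356 kN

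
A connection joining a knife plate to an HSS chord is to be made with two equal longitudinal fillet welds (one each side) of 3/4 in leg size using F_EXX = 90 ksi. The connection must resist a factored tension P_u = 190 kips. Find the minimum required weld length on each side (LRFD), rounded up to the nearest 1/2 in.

Throat t_e = 0.707 × 0.75 = 0.5302 in.
φr_n = 0.75 × 0.6 × 90 × 0.5302 = 21.48 kips/in.
L_req = P_u / φr_n = 190 / 21.48 = 8.847 in total.
Per side: 8.847 / 2 = 4.424 in.
Round up → use L = 4.5 in on each side.

L = 4.5 in on each side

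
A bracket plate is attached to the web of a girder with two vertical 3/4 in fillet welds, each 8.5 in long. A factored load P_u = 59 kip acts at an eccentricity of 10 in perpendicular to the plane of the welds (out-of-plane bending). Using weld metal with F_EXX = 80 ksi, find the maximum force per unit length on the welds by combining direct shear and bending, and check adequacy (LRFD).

L_w = 2 × 8.5 = 17 in; section modulus (unit throat) S = 2 × L²/6 = 24.08 in².
Direct shear f_v = P/L_w = 59/17 = 3.471 kip/in.
Moment M = P × e = 59 × 10 = 590 kip·in; bending f_b = M/S = 24.5 kip/in.
f_max = √(f_v² + f_b²) = √(3.471² + 24.5²) = 24.74 kip/in.
φr_n = 0.75 × 0.6 × 80 × (0.707 × 0.75) = 19.09 kip/in → NOT adequate.

f_max ≈ 24.7 kip/in; NOT adequate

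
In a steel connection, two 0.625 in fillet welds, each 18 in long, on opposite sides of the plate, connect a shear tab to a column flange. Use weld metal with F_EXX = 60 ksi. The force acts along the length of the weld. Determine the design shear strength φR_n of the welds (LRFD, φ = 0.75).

φR_n ≈ 430 kip

Effective throat t_e = 0.707 × 0.625 = 0.4419 in.
Total length L = 36 in; A_we = 0.4419 × 36 = 15.91 in².
F_nw = 0.6 F_EXX = 0.6 × 60 = 36 ksi.
φR_n = 0.75 × 36 × 15.91 = 429.5 kip.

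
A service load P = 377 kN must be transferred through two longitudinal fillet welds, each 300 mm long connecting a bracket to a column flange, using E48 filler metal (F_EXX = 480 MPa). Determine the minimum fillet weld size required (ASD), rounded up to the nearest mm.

Total weld length L = 600 mm.
Required throat t_e = P × Ω / (0.6 F_EXX × L) = 377 × 2.0 / (0.6 × 480 × 600 × 10⁻³) = 4.363 mm.
Required leg w = t_e / 0.707 = 6.172 mm → use 7 mm.

w = 7 mm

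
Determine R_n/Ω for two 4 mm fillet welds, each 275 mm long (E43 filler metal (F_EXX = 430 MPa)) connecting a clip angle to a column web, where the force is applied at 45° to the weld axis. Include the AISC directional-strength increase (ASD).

t_e = 0.707 × 4 = 2.828 mm; A_we = 2.828 × 550 = 1555 mm².
Directional factor: 1.0 + 0.5 sin^1.5(45°) = 1.297.
F_nw = 0.6 × 430 × 1.297 = 334.7 MPa.
R_n/Ω = (334.7 × 1555) / 2.0 × 10⁻³ = 260.3 kN.

R_n/Ω ≈ 260 kN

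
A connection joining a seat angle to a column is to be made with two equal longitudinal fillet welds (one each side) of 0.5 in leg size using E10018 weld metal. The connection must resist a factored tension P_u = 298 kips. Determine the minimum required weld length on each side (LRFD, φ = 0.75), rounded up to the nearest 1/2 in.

E100XX → F_EXX = 100 ksi.
Throat t_e = 0.707 × 0.5 = 0.3535 in.
φr_n = 0.75 × 0.6 × 100 × 0.3535 = 15.91 kips/in.
L_req = P_u / φr_n = 298 / 15.91 = 18.73 in total.
Per side: 18.73 / 2 = 9.367 in.
Round up → use L = 9.5 in on each side.

L = 9.5 in on each side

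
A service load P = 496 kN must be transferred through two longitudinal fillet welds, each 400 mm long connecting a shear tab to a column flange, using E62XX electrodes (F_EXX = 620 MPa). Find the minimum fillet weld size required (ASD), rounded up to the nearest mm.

w = 5 mm

Total weld length L = 800 mm.
Required throat t_e = P × Ω / (0.6 F_EXX × L) = 496 × 2.0 / (0.6 × 620 × 800 × 10⁻³) = 3.333 mm.
Required leg w = t_e / 0.707 = 4.715 mm → use 5 mm.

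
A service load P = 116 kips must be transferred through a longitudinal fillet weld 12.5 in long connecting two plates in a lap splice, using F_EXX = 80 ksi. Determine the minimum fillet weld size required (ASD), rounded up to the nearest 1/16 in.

Total weld length L = 12.5 in.
Required throat t_e = P × Ω / (0.6 F_EXX × L) = 116 × 2.0 / (0.6 × 80 × 12.5) = 0.3867 in.
Required leg w = t_e / 0.707 = 0.5469 in → use 9/16 in.

w = 9/16 in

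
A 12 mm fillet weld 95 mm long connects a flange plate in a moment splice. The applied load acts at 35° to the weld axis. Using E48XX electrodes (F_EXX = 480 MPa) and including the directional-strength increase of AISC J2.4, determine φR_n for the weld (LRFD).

t_e = 0.707 × 12 = 8.484 mm; A_we = 8.484 × 95 = 806 mm².
Directional factor: 1.0 + 0.5 sin^1.5(35°) = 1.217.
F_nw = 0.6 × 480 × 1.217 = 350.6 MPa.
φR_n = 0.75 × 350.6 × 806 × 10⁻³ = 211.9 kN.

φR_n ≈ 212 kN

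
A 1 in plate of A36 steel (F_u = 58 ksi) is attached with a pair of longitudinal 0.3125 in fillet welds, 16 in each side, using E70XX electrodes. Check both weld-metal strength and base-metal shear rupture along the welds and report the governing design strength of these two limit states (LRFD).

E70XX → F_EXX = 70 ksi.
t_e = 0.707 × 0.3125 = 0.2209 in; L = 32 in.
Weld metal: φR_n = 0.75 × 0.6 × 70 × 0.2209 × 32 = 222.7 kips.
Base metal (shear rupture): φR_n = 0.75 × 0.6 × 58 × 1 × 32 = 835.2 kips.
Governing: weld metal.

φR_n ≈ 223 kips (weld metal governs)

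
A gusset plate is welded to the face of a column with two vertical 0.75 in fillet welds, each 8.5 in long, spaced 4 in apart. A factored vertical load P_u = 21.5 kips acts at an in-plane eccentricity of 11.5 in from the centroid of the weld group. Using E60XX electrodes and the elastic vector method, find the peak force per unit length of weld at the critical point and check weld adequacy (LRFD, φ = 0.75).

E60XX → F_EXX = 60 ksi.
Total weld length L_w = 17 in. Treat welds as unit-width lines.
Polar moment about centroid: J = 2[d³/12 + d(b/2)²] = 2[8.5³/12 + 8.5×2²] = 170.4 in³.
Direct shear f_v = P/L_w = 21.5 / 17 = 1.265 kip/in (vertical).
Torsion M = P·e = 21.5 × 11.5 = 247.25 kip·in.
Critical point at (x, y) = (2, 4.25) from centroid. f_tx = M·y/J = 6.168 kip/in; f_ty = M·x/J = 2.903 kip/in.
Resultant f_max = √[f_tx² + (f_v + f_ty)²] = √[6.168² + (1.265 + 2.903)²] = 7.444 kip/in.
Capacity per unit length: φr_n = 0.75 × 0.6 × 60 × (0.707 × 0.75) = 14.32 kip/in.
7.444 ≤ 14.32 → adequate.

f_max ≈ 7.44 kip/in; adequate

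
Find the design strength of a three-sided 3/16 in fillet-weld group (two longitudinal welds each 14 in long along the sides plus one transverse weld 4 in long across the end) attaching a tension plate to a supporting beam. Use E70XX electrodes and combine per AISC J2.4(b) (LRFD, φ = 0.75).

E70XX → F_EXX = 70 ksi.
t_e = 0.707 × 0.1875 = 0.1326 in.
R_nwl = 0.6 × 70 × 0.1326 × 28 = 155.9 kips (longitudinal, 2 welds).
R_nwt = 0.6 × 70 × 0.1326 × 4 = 22.27 kips (transverse, base value).
(i) R_nwl + R_nwt = 178.2 kips; (ii) 0.85 R_nwl + 1.5 R_nwt = 165.9 kips.
R_n = max = 178.2 kips [governs: (i)]; φR_n = 133.6 kips.

φR_n ≈ 134 kips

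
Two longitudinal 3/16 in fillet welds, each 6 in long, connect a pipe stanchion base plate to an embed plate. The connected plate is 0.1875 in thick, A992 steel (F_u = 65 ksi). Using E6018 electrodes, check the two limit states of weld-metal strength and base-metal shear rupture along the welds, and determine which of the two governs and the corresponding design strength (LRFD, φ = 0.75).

φR_n ≈ 43 kip (weld metal governs)

E60XX → F_EXX = 60 ksi.
t_e = 0.707 × 0.1875 = 0.1326 in; L = 12 in.
Weld metal: φR_n = 0.75 × 0.6 × 60 × 0.1326 × 12 = 42.95 kip.
Base metal (shear rupture): φR_n = 0.75 × 0.6 × 65 × 0.1875 × 12 = 65.81 kip.
Governing: weld metal.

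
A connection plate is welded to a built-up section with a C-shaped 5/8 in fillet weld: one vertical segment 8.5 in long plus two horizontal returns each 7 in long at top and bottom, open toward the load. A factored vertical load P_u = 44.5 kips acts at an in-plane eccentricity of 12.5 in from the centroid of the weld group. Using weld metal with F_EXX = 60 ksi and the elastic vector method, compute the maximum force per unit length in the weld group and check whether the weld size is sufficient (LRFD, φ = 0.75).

f_max ≈ 9.96 kip/in; adequate

Total weld length L_w = 22.5 in. Treat welds as unit-width lines.
Centroid: x̄ = 2×7×3.5 / 22.5 = 2.178 in from the vertical weld.
Polar moment about centroid: J = I_x + I_y = [8.5³/12 + 2×7×4.25²] + [8.5×2.178² + 2(7³/12 + 7×1.322²)] = 426 in³.
Direct shear f_v = P/L_w = 44.5 / 22.5 = 1.978 kip/in (vertical).
Torsion M = P·e = 44.5 × 12.5 = 556.25 kip·in.
Critical point at (x, y) = (4.822, 4.25) from centroid. f_tx = M·y/J = 5.549 kip/in; f_ty = M·x/J = 6.297 kip/in.
Resultant f_max = √[f_tx² + (f_v + f_ty)²] = √[5.549² + (1.978 + 6.297)²] = 9.963 kip/in.
Capacity per unit length: φr_n = 0.75 × 0.6 × 60 × (0.707 × 0.625) = 11.93 kip/in.
9.963 ≤ 11.93 → adequate.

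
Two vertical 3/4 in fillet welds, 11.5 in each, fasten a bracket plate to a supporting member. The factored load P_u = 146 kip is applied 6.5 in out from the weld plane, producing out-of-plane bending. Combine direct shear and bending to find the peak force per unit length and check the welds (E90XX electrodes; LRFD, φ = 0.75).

f_max ≈ 22.4 kip/in; NOT adequate

E90XX → F_EXX = 90 ksi.
L_w = 2 × 11.5 = 23 in; section modulus (unit throat) S = 2 × L²/6 = 44.08 in².
Direct shear f_v = P/L_w = 146/23 = 6.348 kip/in.
Moment M = P × e = 146 × 6.5 = 949 kip·in; bending f_b = M/S = 21.53 kip/in.
f_max = √(f_v² + f_b²) = √(6.348² + 21.53²) = 22.44 kip/in.
φr_n = 0.75 × 0.6 × 90 × (0.707 × 0.75) = 21.48 kip/in → NOT adequate.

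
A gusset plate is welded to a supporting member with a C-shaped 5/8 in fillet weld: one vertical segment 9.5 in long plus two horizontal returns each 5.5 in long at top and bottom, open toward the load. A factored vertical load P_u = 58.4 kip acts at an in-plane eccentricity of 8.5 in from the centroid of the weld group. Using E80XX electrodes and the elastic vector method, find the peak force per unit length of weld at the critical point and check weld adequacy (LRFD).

f_max ≈ 10.1 kip/in; adequate

E80XX → F_EXX = 80 ksi.
Total weld length L_w = 20.5 in. Treat welds as unit-width lines.
Centroid: x̄ = 2×5.5×2.75 / 20.5 = 1.476 in from the vertical weld.
Polar moment about centroid: J = I_x + I_y = [9.5³/12 + 2×5.5×4.75²] + [9.5×1.476² + 2(5.5³/12 + 5.5×1.274²)] = 385.9 in³.
Direct shear f_v = P/L_w = 58.4 / 20.5 = 2.849 kip/in (vertical).
Torsion M = P·e = 58.4 × 8.5 = 496.4 kip·in.
Critical point at (x, y) = (4.024, 4.75) from centroid. f_tx = M·y/J = 6.11 kip/in; f_ty = M·x/J = 5.177 kip/in.
Resultant f_max = √[f_tx² + (f_v + f_ty)²] = √[6.11² + (2.849 + 5.177)²] = 10.09 kip/in.
Capacity per unit length: φr_n = 0.75 × 0.6 × 80 × (0.707 × 0.625) = 15.91 kip/in.
10.09 ≤ 15.91 → adequate.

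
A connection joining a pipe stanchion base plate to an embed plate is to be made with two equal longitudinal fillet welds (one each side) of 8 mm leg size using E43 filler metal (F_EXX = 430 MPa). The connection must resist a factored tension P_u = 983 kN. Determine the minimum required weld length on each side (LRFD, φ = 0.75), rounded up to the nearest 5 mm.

Throat t_e = 0.707 × 8 = 5.656 mm.
φr_n = 0.75 × 0.6 × 430 × 5.656 × 10⁻³ = 1.094 kN/mm.
L_req = P_u / φr_n = 983 / 1.094 = 898.2 mm total.
Per side: 898.2 / 2 = 449.1 mm.
Round up → use L = 450 mm on each side.

L = 450 mm on each side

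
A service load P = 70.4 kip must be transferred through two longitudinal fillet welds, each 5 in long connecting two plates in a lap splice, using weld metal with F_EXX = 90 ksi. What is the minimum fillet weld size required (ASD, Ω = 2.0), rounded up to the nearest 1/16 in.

Total weld length L = 10 in.
Required throat t_e = P × Ω / (0.6 F_EXX × L) = 70.4 × 2.0 / (0.6 × 90 × 10) = 0.2607 in.
Required leg w = t_e / 0.707 = 0.3688 in → use 3/8 in.

w = 3/8 in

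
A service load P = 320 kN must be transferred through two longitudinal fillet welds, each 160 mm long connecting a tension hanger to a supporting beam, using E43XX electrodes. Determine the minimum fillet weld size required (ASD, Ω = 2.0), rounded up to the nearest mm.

w = 11 mm

E43XX → F_EXX = 430 MPa.
Total weld length L = 320 mm.
Required throat t_e = P × Ω / (0.6 F_EXX × L) = 320 × 2.0 / (0.6 × 430 × 320 × 10⁻³) = 7.752 mm.
Required leg w = t_e / 0.707 = 10.96 mm → use 11 mm.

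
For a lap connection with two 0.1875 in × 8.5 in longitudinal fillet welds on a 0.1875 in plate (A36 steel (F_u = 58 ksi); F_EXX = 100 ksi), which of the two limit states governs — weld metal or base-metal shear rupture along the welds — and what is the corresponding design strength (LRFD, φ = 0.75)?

φR_n ≈ 83.2 kips (base-metal shear rupture governs)

t_e = 0.707 × 0.1875 = 0.1326 in; L = 17 in.
Weld metal: φR_n = 0.75 × 0.6 × 100 × 0.1326 × 17 = 101.4 kips.
Base metal (shear rupture): φR_n = 0.75 × 0.6 × 58 × 0.1875 × 17 = 83.19 kips.
Governing: base-metal shear rupture.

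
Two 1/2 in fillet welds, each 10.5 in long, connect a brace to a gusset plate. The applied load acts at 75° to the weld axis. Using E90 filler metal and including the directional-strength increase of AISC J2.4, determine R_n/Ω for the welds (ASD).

E90XX → F_EXX = 90 ksi.
t_e = 0.707 × 0.5 = 0.3535 in; A_we = 0.3535 × 21 = 7.423 in².
Directional factor: 1.0 + 0.5 sin^1.5(75°) = 1.475.
F_nw = 0.6 × 90 × 1.475 = 79.63 ksi.
R_n/Ω = (79.63 × 7.423) / 2.0 = 295.6 kip.

R_n/Ω ≈ 296 kip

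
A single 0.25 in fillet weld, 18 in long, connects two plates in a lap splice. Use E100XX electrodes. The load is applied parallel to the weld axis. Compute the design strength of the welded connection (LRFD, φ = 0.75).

φR_n ≈ 143 kip

E100XX → F_EXX = 100 ksi.
Effective throat t_e = 0.707 × 0.25 = 0.1767 in.
Total length L = 18 in; A_we = 0.1767 × 18 = 3.181 in².
F_nw = 0.6 F_EXX = 0.6 × 100 = 60 ksi.
φR_n = 0.75 × 60 × 3.181 = 143.2 kip.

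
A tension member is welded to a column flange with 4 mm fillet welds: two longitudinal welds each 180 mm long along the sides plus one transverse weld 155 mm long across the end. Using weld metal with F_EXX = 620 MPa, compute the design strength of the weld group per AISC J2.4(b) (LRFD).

φR_n ≈ 425 kN

t_e = 0.707 × 4 = 2.828 mm.
R_nwl = 0.6 × 620 × 2.828 × 360 × 10⁻³ = 378.7 kN (longitudinal, 2 welds).
R_nwt = 0.6 × 620 × 2.828 × 155 × 10⁻³ = 163.1 kN (transverse, base value).
(i) R_nwl + R_nwt = 541.8 kN; (ii) 0.85 R_nwl + 1.5 R_nwt = 566.5 kN.
R_n = max = 566.5 kN [governs: (ii)]; φR_n = 424.9 kN.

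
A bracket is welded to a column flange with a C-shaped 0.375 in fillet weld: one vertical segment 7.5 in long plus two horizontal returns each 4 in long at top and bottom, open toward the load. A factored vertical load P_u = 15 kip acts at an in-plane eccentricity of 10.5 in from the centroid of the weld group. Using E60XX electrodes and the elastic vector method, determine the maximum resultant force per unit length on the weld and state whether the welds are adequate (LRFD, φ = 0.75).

E60XX → F_EXX = 60 ksi.
Total weld length L_w = 15.5 in. Treat welds as unit-width lines.
Centroid: x̄ = 2×4×2 / 15.5 = 1.032 in from the vertical weld.
Polar moment about centroid: J = I_x + I_y = [7.5³/12 + 2×4×3.75²] + [7.5×1.032² + 2(4³/12 + 4×0.9677²)] = 173.8 in³.
Direct shear f_v = P/L_w = 15 / 15.5 = 0.9677 kip/in (vertical).
Torsion M = P·e = 15 × 10.5 = 157.5 kip·in.
Critical point at (x, y) = (2.968, 3.75) from centroid. f_tx = M·y/J = 3.398 kip/in; f_ty = M·x/J = 2.689 kip/in.
Resultant f_max = √[f_tx² + (f_v + f_ty)²] = √[3.398² + (0.9677 + 2.689)²] = 4.992 kip/in.
Capacity per unit length: φr_n = 0.75 × 0.6 × 60 × (0.707 × 0.375) = 7.158 kip/in.
4.992 ≤ 7.158 → adequate.

f_max ≈ 4.99 kip/in; adequate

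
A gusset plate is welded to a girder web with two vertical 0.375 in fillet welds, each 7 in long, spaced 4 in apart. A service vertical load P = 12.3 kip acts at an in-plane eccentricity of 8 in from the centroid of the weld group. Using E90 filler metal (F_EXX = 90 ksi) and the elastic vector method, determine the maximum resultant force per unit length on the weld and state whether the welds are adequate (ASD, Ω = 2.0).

Total weld length L_w = 14 in. Treat welds as unit-width lines.
Polar moment about centroid: J = 2[d³/12 + d(b/2)²] = 2[7³/12 + 7×2²] = 113.2 in³.
Direct shear f_v = P/L_w = 12.3 / 14 = 0.8786 kip/in (vertical).
Torsion M = P·e = 12.3 × 8 = 98.4 kip·in.
Critical point at (x, y) = (2, 3.5) from centroid. f_tx = M·y/J = 3.043 kip/in; f_ty = M·x/J = 1.739 kip/in.
Resultant f_max = √[f_tx² + (f_v + f_ty)²] = √[3.043² + (0.8786 + 1.739)²] = 4.014 kip/in.
Capacity per unit length: r_n/Ω = (1/2.0) × 0.6 × 90 × (0.707 × 0.375) = 7.158 kip/in.
4.014 ≤ 7.158 → adequate.

f_max ≈ 4.01 kip/in; adequate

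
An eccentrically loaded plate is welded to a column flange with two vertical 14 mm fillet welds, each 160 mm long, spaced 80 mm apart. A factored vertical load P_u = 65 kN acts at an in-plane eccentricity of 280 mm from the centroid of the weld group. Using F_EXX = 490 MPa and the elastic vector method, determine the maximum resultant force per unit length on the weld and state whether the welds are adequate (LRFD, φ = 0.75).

f_max ≈ 1460 N/mm; adequate

Total weld length L_w = 320 mm. Treat welds as unit-width lines.
Polar moment about centroid: J = 2[d³/12 + d(b/2)²] = 2[160³/12 + 160×40²] = 1195000 mm³.
Direct shear f_v = P/L_w = 65×10³ / 320 = 203.1 N/mm (vertical).
Torsion M = P·e = 65×10³ × 280 = 18200000 N·mm.
Critical point at (x, y) = (40, 80) from centroid. f_tx = M·y/J = 1219 N/mm; f_ty = M·x/J = 609.4 N/mm.
Resultant f_max = √[f_tx² + (f_v + f_ty)²] = √[1219² + (203.1 + 609.4)²] = 1465 N/mm.
Capacity per unit length: φr_n = 0.75 × 0.6 × 490 × (0.707 × 14) = 2183 N/mm.
1465 ≤ 2183 → adequate.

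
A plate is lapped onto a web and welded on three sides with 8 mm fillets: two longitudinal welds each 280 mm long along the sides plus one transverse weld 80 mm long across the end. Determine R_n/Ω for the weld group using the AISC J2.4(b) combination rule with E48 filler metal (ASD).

R_n/Ω ≈ 521 kN

E48XX → F_EXX = 480 MPa.
t_e = 0.707 × 8 = 5.656 mm.
R_nwl = 0.6 × 480 × 5.656 × 560 × 10⁻³ = 912.2 kN (longitudinal, 2 welds).
R_nwt = 0.6 × 480 × 5.656 × 80 × 10⁻³ = 130.3 kN (transverse, base value).
(i) R_nwl + R_nwt = 1043 kN; (ii) 0.85 R_nwl + 1.5 R_nwt = 970.8 kN.
R_n = max = 1043 kN [governs: (i)]; R_n/Ω = 521.3 kN.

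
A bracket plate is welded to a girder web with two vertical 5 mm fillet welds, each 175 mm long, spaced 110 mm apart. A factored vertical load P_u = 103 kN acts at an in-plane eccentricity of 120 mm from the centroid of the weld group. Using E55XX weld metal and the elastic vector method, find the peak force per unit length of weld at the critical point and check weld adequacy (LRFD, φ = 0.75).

f_max ≈ 848 N/mm; adequate

E55XX → F_EXX = 550 MPa.
Total weld length L_w = 350 mm. Treat welds as unit-width lines.
Polar moment about centroid: J = 2[d³/12 + d(b/2)²] = 2[175³/12 + 175×55²] = 1952000 mm³.
Direct shear f_v = P/L_w = 103×10³ / 350 = 294.3 N/mm (vertical).
Torsion M = P·e = 103×10³ × 120 = 12360000 N·mm.
Critical point at (x, y) = (55, 87.5) from centroid. f_tx = M·y/J = 554.1 N/mm; f_ty = M·x/J = 348.3 N/mm.
Resultant f_max = √[f_tx² + (f_v + f_ty)²] = √[554.1² + (294.3 + 348.3)²] = 848.4 N/mm.
Capacity per unit length: φr_n = 0.75 × 0.6 × 550 × (0.707 × 5) = 874.9 N/mm.
848.4 ≤ 874.9 → adequate.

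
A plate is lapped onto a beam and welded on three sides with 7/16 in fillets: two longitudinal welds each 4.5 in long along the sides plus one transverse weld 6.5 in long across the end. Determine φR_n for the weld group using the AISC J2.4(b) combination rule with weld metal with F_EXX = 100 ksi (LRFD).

t_e = 0.707 × 0.4375 = 0.3093 in.
R_nwl = 0.6 × 100 × 0.3093 × 9 = 167 kip (longitudinal, 2 welds).
R_nwt = 0.6 × 100 × 0.3093 × 6.5 = 120.6 kip (transverse, base value).
(i) R_nwl + R_nwt = 287.7 kip; (ii) 0.85 R_nwl + 1.5 R_nwt = 322.9 kip.
R_n = max = 322.9 kip [governs: (ii)]; φR_n = 242.2 kip.

φR_n ≈ 242 kip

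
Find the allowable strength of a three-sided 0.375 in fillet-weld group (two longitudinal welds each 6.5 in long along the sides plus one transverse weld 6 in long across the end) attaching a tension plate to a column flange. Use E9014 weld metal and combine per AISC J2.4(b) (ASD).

R_n/Ω ≈ 144 kips

E90XX → F_EXX = 90 ksi.
t_e = 0.707 × 0.375 = 0.2651 in.
R_nwl = 0.6 × 90 × 0.2651 × 13 = 186.1 kips (longitudinal, 2 welds).
R_nwt = 0.6 × 90 × 0.2651 × 6 = 85.9 kips (transverse, base value).
(i) R_nwl + R_nwt = 272 kips; (ii) 0.85 R_nwl + 1.5 R_nwt = 287.1 kips.
R_n = max = 287.1 kips [governs: (ii)]; R_n/Ω = 143.5 kips.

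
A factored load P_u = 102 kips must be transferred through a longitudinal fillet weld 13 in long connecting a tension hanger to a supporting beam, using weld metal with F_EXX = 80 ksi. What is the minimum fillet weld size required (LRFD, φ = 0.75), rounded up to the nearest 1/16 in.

Total weld length L = 13 in.
Required throat t_e = P_u / (φ × 0.6 F_EXX × L) = 102 / (0.75 × 0.6 × 80 × 13) = 0.2179 in.
Required leg w = t_e / 0.707 = 0.3083 in → use 5/16 in.

w = 5/16 in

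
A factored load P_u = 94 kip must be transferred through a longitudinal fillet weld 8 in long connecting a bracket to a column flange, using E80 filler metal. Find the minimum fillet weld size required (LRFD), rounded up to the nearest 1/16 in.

E80XX → F_EXX = 80 ksi.
Total weld length L = 8 in.
Required throat t_e = P_u / (φ × 0.6 F_EXX × L) = 94 / (0.75 × 0.6 × 80 × 8) = 0.3264 in.
Required leg w = t_e / 0.707 = 0.4617 in → use 1/2 in.

w = 1/2 in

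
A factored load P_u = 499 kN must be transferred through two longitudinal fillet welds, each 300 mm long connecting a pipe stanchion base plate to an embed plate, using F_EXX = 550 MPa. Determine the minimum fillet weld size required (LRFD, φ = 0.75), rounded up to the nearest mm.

w = 5 mm

Total weld length L = 600 mm.
Required throat t_e = P_u / (φ × 0.6 F_EXX × L) = 499 / (0.75 × 0.6 × 550 × 600 × 10⁻³) = 3.36 mm.
Required leg w = t_e / 0.707 = 4.753 mm → use 5 mm.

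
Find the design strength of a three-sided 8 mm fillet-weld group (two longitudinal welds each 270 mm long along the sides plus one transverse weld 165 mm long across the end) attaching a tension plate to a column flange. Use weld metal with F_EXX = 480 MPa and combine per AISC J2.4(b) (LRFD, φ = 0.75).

φR_n ≈ 863 kN

t_e = 0.707 × 8 = 5.656 mm.
R_nwl = 0.6 × 480 × 5.656 × 540 × 10⁻³ = 879.6 kN (longitudinal, 2 welds).
R_nwt = 0.6 × 480 × 5.656 × 165 × 10⁻³ = 268.8 kN (transverse, base value).
(i) R_nwl + R_nwt = 1148 kN; (ii) 0.85 R_nwl + 1.5 R_nwt = 1151 kN.
R_n = max = 1151 kN [governs: (ii)]; φR_n = 863.1 kN.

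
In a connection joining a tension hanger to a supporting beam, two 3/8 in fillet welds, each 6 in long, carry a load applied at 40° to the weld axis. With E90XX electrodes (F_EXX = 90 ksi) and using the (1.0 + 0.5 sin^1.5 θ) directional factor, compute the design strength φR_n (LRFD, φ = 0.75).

t_e = 0.707 × 0.375 = 0.2651 in; A_we = 0.2651 × 12 = 3.181 in².
Directional factor: 1.0 + 0.5 sin^1.5(40°) = 1.258.
F_nw = 0.6 × 90 × 1.258 = 67.91 ksi.
φR_n = 0.75 × 67.91 × 3.181 = 162.1 kip.

φR_n ≈ 162 kip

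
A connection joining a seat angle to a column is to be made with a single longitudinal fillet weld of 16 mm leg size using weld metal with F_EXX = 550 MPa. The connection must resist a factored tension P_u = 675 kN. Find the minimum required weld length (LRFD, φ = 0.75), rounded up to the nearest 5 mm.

Throat t_e = 0.707 × 16 = 11.31 mm.
φr_n = 0.75 × 0.6 × 550 × 11.31 × 10⁻³ = 2.8 kN/mm.
L_req = P_u / φr_n = 675 / 2.8 = 241.1 mm total.
Round up → use L = 245 mm.

L = 245 mm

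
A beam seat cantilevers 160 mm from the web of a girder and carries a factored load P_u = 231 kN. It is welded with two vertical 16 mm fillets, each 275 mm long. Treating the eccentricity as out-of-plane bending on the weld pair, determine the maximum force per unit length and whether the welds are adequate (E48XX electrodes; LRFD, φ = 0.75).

f_max ≈ 1530 N/mm; adequate

E48XX → F_EXX = 480 MPa.
L_w = 2 × 275 = 550 mm; section modulus (unit throat) S = 2 × L²/6 = 25210 mm².
Direct shear f_v = P/L_w = 231×10³/550 = 420 N/mm.
Moment M = P × e = 231×10³ × 160 = 36960000 N·mm; bending f_b = M/S = 1466 N/mm.
f_max = √(f_v² + f_b²) = √(420² + 1466²) = 1525 N/mm.
φr_n = 0.75 × 0.6 × 480 × (0.707 × 16) = 2443 N/mm → adequate.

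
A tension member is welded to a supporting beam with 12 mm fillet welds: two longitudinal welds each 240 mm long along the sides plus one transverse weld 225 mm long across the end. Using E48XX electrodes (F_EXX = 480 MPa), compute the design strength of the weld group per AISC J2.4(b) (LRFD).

t_e = 0.707 × 12 = 8.484 mm.
R_nwl = 0.6 × 480 × 8.484 × 480 × 10⁻³ = 1173 kN (longitudinal, 2 welds).
R_nwt = 0.6 × 480 × 8.484 × 225 × 10⁻³ = 549.8 kN (transverse, base value).
(i) R_nwl + R_nwt = 1723 kN; (ii) 0.85 R_nwl + 1.5 R_nwt = 1822 kN.
R_n = max = 1822 kN [governs: (ii)]; φR_n = 1366 kN.

φR_n ≈ 1370 kN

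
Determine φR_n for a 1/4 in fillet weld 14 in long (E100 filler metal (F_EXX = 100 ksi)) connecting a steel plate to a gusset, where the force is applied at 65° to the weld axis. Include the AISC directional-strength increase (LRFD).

φR_n ≈ 159 kip

t_e = 0.707 × 0.25 = 0.1767 in; A_we = 0.1767 × 14 = 2.474 in².
Directional factor: 1.0 + 0.5 sin^1.5(65°) = 1.431.
F_nw = 0.6 × 100 × 1.431 = 85.88 ksi.
φR_n = 0.75 × 85.88 × 2.474 = 159.4 kip.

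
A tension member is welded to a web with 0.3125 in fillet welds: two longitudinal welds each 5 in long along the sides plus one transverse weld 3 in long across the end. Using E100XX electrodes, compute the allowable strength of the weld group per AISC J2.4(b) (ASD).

E100XX → F_EXX = 100 ksi.
t_e = 0.707 × 0.3125 = 0.2209 in.
R_nwl = 0.6 × 100 × 0.2209 × 10 = 132.6 kips (longitudinal, 2 welds).
R_nwt = 0.6 × 100 × 0.2209 × 3 = 39.77 kips (transverse, base value).
(i) R_nwl + R_nwt = 172.3 kips; (ii) 0.85 R_nwl + 1.5 R_nwt = 172.3 kips.
R_n = max = 172.3 kips [governs: (i)]; R_n/Ω = 86.17 kips.

R_n/Ω ≈ 86.2 kips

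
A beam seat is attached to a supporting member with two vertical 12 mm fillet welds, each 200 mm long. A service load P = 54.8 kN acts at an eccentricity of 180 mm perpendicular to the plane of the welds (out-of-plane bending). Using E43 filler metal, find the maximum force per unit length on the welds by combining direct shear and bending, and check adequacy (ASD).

E43XX → F_EXX = 430 MPa.
L_w = 2 × 200 = 400 mm; section modulus (unit throat) S = 2 × L²/6 = 13330 mm².
Direct shear f_v = P/L_w = 54.8×10³/400 = 137 N/mm.
Moment M = P × e = 54.8×10³ × 180 = 9864000 N·mm; bending f_b = M/S = 739.8 N/mm.
f_max = √(f_v² + f_b²) = √(137² + 739.8²) = 752.4 N/mm.
r_n/Ω = (1/2.0) × 0.6 × 430 × (0.707 × 12) = 1094 N/mm → adequate.

f_max ≈ 752 N/mm; adequate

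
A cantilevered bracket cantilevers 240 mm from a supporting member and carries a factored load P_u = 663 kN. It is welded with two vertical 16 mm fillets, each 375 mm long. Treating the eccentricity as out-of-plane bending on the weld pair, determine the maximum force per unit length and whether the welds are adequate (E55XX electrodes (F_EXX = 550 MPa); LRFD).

f_max ≈ 3510 N/mm; NOT adequate

L_w = 2 × 375 = 750 mm; section modulus (unit throat) S = 2 × L²/6 = 46880 mm².
Direct shear f_v = P/L_w = 663×10³/750 = 884 N/mm.
Moment M = P × e = 663×10³ × 240 = 159120000 N·mm; bending f_b = M/S = 3395 N/mm.
f_max = √(f_v² + f_b²) = √(884² + 3395²) = 3508 N/mm.
φr_n = 0.75 × 0.6 × 550 × (0.707 × 16) = 2800 N/mm → NOT adequate.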